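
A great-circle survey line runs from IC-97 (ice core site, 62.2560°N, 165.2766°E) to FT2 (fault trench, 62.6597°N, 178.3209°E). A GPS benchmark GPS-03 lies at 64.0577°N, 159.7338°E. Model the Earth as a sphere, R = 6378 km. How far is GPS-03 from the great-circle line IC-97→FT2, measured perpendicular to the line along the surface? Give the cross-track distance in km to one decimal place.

δ₁₃ = central angle IC-97→GPS-03 = 0.053794 rad  (haversine)
θ₁₃ = bearing IC-97→GPS-03 = 308.200°,  θ₁₂ = bearing IC-97→FT2 = 80.399°
dₓₜ = R·arcsin(sin δ₁₃ · sin(θ₁₃ − θ₁₂)) = 6378·arcsin(0.05377·sin(227.801°)) = -254.118 km
|dₓₜ| = 254.118 km

254.1 km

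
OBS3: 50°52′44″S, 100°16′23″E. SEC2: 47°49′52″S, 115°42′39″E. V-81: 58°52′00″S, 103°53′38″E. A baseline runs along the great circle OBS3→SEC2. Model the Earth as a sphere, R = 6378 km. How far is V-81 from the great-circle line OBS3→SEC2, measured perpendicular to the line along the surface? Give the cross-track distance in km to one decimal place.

917.9 km

OBS3: φ = -50.87889°, λ = +100.27306°
SEC2: φ = -47.83111°, λ = +115.71083°
V-81: φ = -58.86667°, λ = +103.89389°
δ₁₃ = central angle OBS3→V-81 = 0.144024 rad  (haversine)
θ₁₃ = bearing OBS3→V-81 = 166.850°,  θ₁₂ = bearing OBS3→SEC2 = 79.111°
dₓₜ = R·arcsin(sin δ₁₃ · sin(θ₁₃ − θ₁₂)) = 6378·arcsin(0.14353·sin(87.739°)) = 917.862 km
|dₓₜ| = 917.862 km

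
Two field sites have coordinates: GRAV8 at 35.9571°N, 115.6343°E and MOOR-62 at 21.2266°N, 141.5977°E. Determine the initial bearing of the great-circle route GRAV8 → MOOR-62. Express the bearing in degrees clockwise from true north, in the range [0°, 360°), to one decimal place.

Δλ = 25.9634°
y = sin Δλ · cos φ₂ = 0.408095
x = cos φ₁ sin φ₂ − sin φ₁ cos φ₂ cos Δλ = -0.199032
θ = atan2(y, x) = 115.9989° → 115.9989° (mod 360°)

116.0°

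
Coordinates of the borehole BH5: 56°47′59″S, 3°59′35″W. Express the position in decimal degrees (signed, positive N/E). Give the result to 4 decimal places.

-56.7997°, -3.9931°

lat: 56.7997° S → -56.7997°
lon: 3.9931° W → -3.9931°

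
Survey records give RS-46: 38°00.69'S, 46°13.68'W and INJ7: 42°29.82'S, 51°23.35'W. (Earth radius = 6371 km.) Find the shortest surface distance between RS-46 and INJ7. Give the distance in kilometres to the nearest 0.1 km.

663.5 km

RS-46: φ = -38.01150°, λ = -46.22800°
INJ7: φ = -42.49700°, λ = -51.38917°
Δφ = -4.4855°,  Δλ = -5.1612°
a = sin²(Δφ/2) + cos φ₁ cos φ₂ sin²(Δλ/2) = 0.002709
c = 2·arcsin(√a) = 0.104144 rad = 5.9670°
d = R·c = 6371 × 0.104144 = 663.5 km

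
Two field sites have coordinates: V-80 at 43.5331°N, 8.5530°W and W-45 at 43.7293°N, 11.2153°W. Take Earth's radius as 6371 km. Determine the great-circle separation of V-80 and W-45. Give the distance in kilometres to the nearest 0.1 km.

Δφ = 0.1962°,  Δλ = -2.6623°
a = sin²(Δφ/2) + cos φ₁ cos φ₂ sin²(Δλ/2) = 0.000286
c = 2·arcsin(√a) = 0.033804 rad = 1.9368°
d = R·c = 6371 × 0.033804 = 215.4 km

215.4 km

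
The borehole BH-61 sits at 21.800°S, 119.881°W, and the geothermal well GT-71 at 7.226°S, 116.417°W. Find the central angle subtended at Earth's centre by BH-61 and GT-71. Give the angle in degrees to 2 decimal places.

14.95°

Δφ = 14.5740°,  Δλ = 3.4640°
a = sin²(Δφ/2) + cos φ₁ cos φ₂ sin²(Δλ/2) = 0.016930
c = 2·arcsin(√a) = 0.260968 rad = 14.9524°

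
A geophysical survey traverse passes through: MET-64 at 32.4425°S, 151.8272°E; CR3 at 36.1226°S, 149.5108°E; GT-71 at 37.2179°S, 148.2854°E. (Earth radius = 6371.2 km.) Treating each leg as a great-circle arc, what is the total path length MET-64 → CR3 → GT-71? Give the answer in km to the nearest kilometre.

625 km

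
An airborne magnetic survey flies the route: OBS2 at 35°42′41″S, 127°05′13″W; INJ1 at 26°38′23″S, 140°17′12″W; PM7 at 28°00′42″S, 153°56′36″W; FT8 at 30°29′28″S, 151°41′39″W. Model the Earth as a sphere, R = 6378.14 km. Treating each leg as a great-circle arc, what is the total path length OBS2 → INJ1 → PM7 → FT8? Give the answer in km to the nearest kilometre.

3320 km

OBS2: φ = -35.71139°, λ = -127.08694°
INJ1: φ = -26.63972°, λ = -140.28667°
PM7: φ = -28.01167°, λ = -153.94333°
FT8: φ = -30.49111°, λ = -151.69417°
OBS2→INJ1: c = 0.252395 rad, d = 1609.81 km
INJ1→PM7: c = 0.212991 rad, d = 1358.49 km
PM7→FT8: c = 0.055185 rad, d = 351.97 km
Total = 1609.81 + 1358.49 + 351.97 = 3320.28 km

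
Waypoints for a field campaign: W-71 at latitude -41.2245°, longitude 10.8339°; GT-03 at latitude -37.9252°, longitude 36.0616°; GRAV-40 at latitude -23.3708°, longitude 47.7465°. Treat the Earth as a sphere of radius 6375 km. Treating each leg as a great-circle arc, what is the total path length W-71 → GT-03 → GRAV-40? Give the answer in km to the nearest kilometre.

W-71→GT-03: c = 0.342985 rad, d = 2186.53 km
GT-03→GRAV-40: c = 0.308126 rad, d = 1964.31 km
Total = 2186.53 + 1964.31 = 4150.84 km

4151 km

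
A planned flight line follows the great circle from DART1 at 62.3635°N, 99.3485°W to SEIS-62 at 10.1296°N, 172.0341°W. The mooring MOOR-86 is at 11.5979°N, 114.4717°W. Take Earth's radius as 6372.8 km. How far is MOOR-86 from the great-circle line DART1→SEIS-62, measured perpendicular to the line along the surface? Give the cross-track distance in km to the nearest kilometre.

δ₁₃ = central angle DART1→MOOR-86 = 0.906179 rad  (haversine)
θ₁₃ = bearing DART1→MOOR-86 = 198.946°,  θ₁₂ = bearing DART1→SEIS-62 = 259.277°
dₓₜ = R·arcsin(sin δ₁₃ · sin(θ₁₃ − θ₁₂)) = 6372.8·arcsin(0.78715·sin(-60.331°)) = -4799.831 km
|dₓₜ| = 4799.831 km

4800 km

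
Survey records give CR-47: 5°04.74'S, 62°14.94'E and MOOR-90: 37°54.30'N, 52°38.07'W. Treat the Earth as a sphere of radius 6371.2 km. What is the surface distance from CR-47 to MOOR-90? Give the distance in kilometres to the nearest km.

12526 km

CR-47: φ = -5.07900°, λ = +62.24900°
MOOR-90: φ = +37.90500°, λ = -52.63450°
Δφ = 42.9840°,  Δλ = -114.8835°
a = sin²(Δφ/2) + cos φ₁ cos φ₂ sin²(Δλ/2) = 0.692544
c = 2·arcsin(√a) = 1.966100 rad = 112.6492°
d = R·c = 6371.2 × 1.966100 = 12526.4 km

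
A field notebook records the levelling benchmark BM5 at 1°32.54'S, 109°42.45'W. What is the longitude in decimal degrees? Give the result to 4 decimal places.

109.7075°W

109° + 42.45′/60 = 109 + 0.70750 = 109.7075°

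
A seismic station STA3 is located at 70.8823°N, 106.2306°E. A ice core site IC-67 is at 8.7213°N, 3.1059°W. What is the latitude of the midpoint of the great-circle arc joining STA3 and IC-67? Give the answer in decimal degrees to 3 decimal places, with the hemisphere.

49.615°N

Bx = cos φ₂ cos Δλ = -0.327287,  By = cos φ₂ sin Δλ = -0.932680
φₘ = atan2(sin φ₁ + sin φ₂, √((cos φ₁ + Bx)² + By²)) = 49.61498°
λₘ = λ₁ + atan2(By, cos φ₁ + Bx) = 16.24428°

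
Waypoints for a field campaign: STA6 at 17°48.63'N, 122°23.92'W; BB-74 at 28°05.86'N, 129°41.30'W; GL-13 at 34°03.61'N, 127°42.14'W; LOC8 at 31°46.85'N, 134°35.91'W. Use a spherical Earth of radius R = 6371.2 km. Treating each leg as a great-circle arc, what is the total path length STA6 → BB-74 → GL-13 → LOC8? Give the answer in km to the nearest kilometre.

STA6: φ = +17.81050°, λ = -122.39867°
BB-74: φ = +28.09767°, λ = -129.68833°
GL-13: φ = +34.06017°, λ = -127.70233°
LOC8: φ = +31.78083°, λ = -134.59850°
STA6→BB-74: c = 0.214247 rad, d = 1365.01 km
BB-74→GL-13: c = 0.108209 rad, d = 689.42 km
GL-13→LOC8: c = 0.108553 rad, d = 691.61 km
Total = 1365.01 + 689.42 + 691.61 = 2746.05 km

2746 km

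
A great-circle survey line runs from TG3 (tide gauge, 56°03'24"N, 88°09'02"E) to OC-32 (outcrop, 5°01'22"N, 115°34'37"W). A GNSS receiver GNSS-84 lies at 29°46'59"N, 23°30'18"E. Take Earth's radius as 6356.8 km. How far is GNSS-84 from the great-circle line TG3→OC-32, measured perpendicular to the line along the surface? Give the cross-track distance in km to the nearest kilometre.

TG3: φ = +56.05667°, λ = +88.15056°
OC-32: φ = +5.02278°, λ = -115.57694°
GNSS-84: φ = +29.78306°, λ = +23.50500°
δ₁₃ = central angle TG3→GNSS-84 = 0.902571 rad  (haversine)
θ₁₃ = bearing TG3→GNSS-84 = 267.739°,  θ₁₂ = bearing TG3→OC-32 = 26.458°
dₓₜ = R·arcsin(sin δ₁₃ · sin(θ₁₃ − θ₁₂)) = 6356.8·arcsin(0.78492·sin(241.281°)) = -4826.289 km
|dₓₜ| = 4826.289 km

4826 km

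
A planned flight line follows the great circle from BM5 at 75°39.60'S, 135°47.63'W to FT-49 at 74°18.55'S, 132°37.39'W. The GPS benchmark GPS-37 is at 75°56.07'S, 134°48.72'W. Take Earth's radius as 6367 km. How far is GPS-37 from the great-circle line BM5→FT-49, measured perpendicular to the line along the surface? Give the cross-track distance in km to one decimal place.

38.9 km

BM5: φ = -75.66000°, λ = -135.79383°
FT-49: φ = -74.30917°, λ = -132.62317°
GPS-37: φ = -75.93450°, λ = -134.81200°
δ₁₃ = central angle BM5→GPS-37 = 0.006374 rad  (haversine)
θ₁₃ = bearing BM5→GPS-37 = 139.206°,  θ₁₂ = bearing BM5→FT-49 = 32.843°
dₓₜ = R·arcsin(sin δ₁₃ · sin(θ₁₃ − θ₁₂)) = 6367·arcsin(0.00637·sin(106.363°)) = 38.940 km
|dₓₜ| = 38.940 km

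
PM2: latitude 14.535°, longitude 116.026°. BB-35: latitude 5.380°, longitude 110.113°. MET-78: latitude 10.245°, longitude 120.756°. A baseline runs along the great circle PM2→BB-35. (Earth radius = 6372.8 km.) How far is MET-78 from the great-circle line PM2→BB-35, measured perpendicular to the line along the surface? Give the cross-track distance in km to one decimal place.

691.8 km

δ₁₃ = central angle PM2→MET-78 = 0.110018 rad  (haversine)
θ₁₃ = bearing PM2→MET-78 = 132.349°,  θ₁₂ = bearing PM2→BB-35 = 213.026°
dₓₜ = R·arcsin(sin δ₁₃ · sin(θ₁₃ − θ₁₂)) = 6372.8·arcsin(0.10980·sin(-80.677°)) = -691.826 km
|dₓₜ| = 691.826 km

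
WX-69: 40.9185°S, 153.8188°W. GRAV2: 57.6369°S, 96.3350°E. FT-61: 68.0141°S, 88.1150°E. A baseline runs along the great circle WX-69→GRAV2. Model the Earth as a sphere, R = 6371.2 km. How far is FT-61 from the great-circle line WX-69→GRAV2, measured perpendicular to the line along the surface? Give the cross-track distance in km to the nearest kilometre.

1132 km

δ₁₃ = central angle WX-69→FT-61 = 1.076683 rad  (haversine)
θ₁₃ = bearing WX-69→FT-61 = 202.039°,  θ₁₂ = bearing WX-69→GRAV2 = 213.618°
dₓₜ = R·arcsin(sin δ₁₃ · sin(θ₁₃ − θ₁₂)) = 6371.2·arcsin(0.88039·sin(-11.579°)) = -1131.817 km
|dₓₜ| = 1131.817 km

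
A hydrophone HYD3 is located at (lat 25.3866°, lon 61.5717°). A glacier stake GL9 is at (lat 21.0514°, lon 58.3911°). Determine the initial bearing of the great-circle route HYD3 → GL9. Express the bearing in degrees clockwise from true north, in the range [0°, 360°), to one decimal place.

Δλ = -3.1806°
y = sin Δλ · cos φ₂ = -0.051780
x = cos φ₁ sin φ₂ − sin φ₁ cos φ₂ cos Δλ = -0.074975
θ = atan2(y, x) = -145.3697° → 214.6303° (mod 360°)

214.6°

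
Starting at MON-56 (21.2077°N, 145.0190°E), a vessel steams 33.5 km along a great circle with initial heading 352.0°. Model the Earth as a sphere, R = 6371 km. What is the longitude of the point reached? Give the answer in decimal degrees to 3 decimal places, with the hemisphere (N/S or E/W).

144.974°E

δ = d/R = 33.5/6371 = 0.005258 rad
φ₂ = arcsin(sin φ₁ cos δ + cos φ₁ sin δ cos θ)
   = arcsin(0.36175·0.99999 + 0.93228·0.00526·0.99027) = 21.50603°
λ₂ = λ₁ + atan2(sin θ sin δ cos φ₁, cos δ − sin φ₁ sin φ₂) = 144.97393°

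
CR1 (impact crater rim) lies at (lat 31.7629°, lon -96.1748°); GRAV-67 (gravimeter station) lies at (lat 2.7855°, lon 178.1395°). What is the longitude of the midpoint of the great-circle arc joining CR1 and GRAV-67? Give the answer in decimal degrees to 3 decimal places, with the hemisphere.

143.280°W

Bx = cos φ₂ cos Δλ = 0.075139,  By = cos φ₂ sin Δλ = -0.995988
φₘ = atan2(sin φ₁ + sin φ₂, √((cos φ₁ + Bx)² + By²)) = 22.92563°
λₘ = λ₁ + atan2(By, cos φ₁ + Bx) = -143.27964°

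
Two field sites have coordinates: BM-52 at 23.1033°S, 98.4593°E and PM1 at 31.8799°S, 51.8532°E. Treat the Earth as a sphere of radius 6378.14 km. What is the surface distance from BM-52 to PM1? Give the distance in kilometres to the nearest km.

4669 km

Δφ = -8.7766°,  Δλ = -46.6061°
a = sin²(Δφ/2) + cos φ₁ cos φ₂ sin²(Δλ/2) = 0.128086
c = 2·arcsin(√a) = 0.732015 rad = 41.9414°
d = R·c = 6378.14 × 0.732015 = 4668.9 km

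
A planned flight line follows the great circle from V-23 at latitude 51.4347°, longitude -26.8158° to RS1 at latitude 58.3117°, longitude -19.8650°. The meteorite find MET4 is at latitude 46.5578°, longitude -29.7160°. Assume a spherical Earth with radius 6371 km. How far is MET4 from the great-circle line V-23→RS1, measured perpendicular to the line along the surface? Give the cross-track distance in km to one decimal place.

δ₁₃ = central angle V-23→MET4 = 0.091349 rad  (haversine)
θ₁₃ = bearing V-23→MET4 = 202.420°,  θ₁₂ = bearing V-23→RS1 = 27.377°
dₓₜ = R·arcsin(sin δ₁₃ · sin(θ₁₃ − θ₁₂)) = 6371·arcsin(0.09122·sin(175.042°)) = 50.224 km
|dₓₜ| = 50.224 km

50.2 km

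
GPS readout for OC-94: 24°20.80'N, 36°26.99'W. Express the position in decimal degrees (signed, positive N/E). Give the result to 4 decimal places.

+24.3467°, -36.4498°

lat: 24.3467° N → +24.3467°
lon: 36.4498° W → -36.4498°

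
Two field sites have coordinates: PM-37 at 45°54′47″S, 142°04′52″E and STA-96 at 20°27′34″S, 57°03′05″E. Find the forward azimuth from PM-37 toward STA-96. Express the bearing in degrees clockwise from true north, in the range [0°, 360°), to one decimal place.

PM-37: φ = -45.91306°, λ = +142.08111°
STA-96: φ = -20.45944°, λ = +57.05139°
Δλ = -85.0297°
y = sin Δλ · cos φ₂ = -0.933397
x = cos φ₁ sin φ₂ − sin φ₁ cos φ₂ cos Δλ = -0.184889
θ = atan2(y, x) = -101.2042° → 258.7958° (mod 360°)

258.8°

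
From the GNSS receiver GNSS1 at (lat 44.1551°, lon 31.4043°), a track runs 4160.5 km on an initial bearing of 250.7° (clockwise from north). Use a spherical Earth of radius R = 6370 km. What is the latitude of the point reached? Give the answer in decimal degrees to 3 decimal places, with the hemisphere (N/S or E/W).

δ = d/R = 4160.5/6370 = 0.653140 rad
φ₂ = arcsin(sin φ₁ cos δ + cos φ₁ sin δ cos θ)
   = arcsin(0.69660·0.79418 + 0.71746·0.60768·-0.33051) = 24.15009°
λ₂ = λ₁ + atan2(sin θ sin δ cos φ₁, cos δ − sin φ₁ sin φ₂) = -7.53847°

24.150°N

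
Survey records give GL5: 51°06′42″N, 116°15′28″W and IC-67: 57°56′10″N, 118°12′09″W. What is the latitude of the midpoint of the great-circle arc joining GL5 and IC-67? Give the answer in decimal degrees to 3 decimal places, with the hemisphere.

54.528°N

GL5: φ = +51.11167°, λ = -116.25778°
IC-67: φ = +57.93611°, λ = -118.20250°
Bx = cos φ₂ cos Δλ = 0.530559,  By = cos φ₂ sin Δλ = -0.018015
φₘ = atan2(sin φ₁ + sin φ₂, √((cos φ₁ + Bx)² + By²)) = 54.52776°
λₘ = λ₁ + atan2(By, cos φ₁ + Bx) = -117.14878°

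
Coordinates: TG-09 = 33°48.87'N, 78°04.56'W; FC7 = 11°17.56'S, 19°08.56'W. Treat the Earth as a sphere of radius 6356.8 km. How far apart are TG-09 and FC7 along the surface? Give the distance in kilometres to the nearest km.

TG-09: φ = +33.81450°, λ = -78.07600°
FC7: φ = -11.29267°, λ = -19.14267°
Δφ = -45.1072°,  Δλ = 58.9333°
a = sin²(Δφ/2) + cos φ₁ cos φ₂ sin²(Δλ/2) = 0.344266
c = 2·arcsin(√a) = 1.254058 rad = 71.8522°
d = R·c = 6356.8 × 1.254058 = 7971.8 km

7972 km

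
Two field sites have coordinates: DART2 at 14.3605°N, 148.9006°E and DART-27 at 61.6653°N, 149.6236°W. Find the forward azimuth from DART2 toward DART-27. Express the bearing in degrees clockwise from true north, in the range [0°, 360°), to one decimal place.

27.6°

Δλ = 61.4758°
y = sin Δλ · cos φ₂ = 0.417010
x = cos φ₁ sin φ₂ − sin φ₁ cos φ₂ cos Δλ = 0.796475
θ = atan2(y, x) = 27.6352° → 27.6352° (mod 360°)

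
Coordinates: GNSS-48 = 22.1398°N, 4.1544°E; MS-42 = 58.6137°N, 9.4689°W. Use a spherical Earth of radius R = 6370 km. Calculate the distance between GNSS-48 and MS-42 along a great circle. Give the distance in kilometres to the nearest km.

4198 km

Δφ = 36.4739°,  Δλ = -13.6233°
a = sin²(Δφ/2) + cos φ₁ cos φ₂ sin²(Δλ/2) = 0.104722
c = 2·arcsin(√a) = 0.659081 rad = 37.7626°
d = R·c = 6370 × 0.659081 = 4198.3 km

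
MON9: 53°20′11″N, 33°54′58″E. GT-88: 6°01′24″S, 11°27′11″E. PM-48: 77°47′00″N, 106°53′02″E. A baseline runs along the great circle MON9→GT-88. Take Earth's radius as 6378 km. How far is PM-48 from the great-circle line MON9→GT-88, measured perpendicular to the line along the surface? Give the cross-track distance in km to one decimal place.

295.6 km

MON9: φ = +53.33639°, λ = +33.91611°
GT-88: φ = -6.02333°, λ = +11.45306°
PM-48: φ = +77.78333°, λ = +106.88389°
δ₁₃ = central angle MON9→PM-48 = 0.607635 rad  (haversine)
θ₁₃ = bearing MON9→PM-48 = 20.756°,  θ₁₂ = bearing MON9→GT-88 = 205.410°
dₓₜ = R·arcsin(sin δ₁₃ · sin(θ₁₃ − θ₁₂)) = 6378·arcsin(0.57093·sin(-184.655°)) = 295.604 km
|dₓₜ| = 295.604 km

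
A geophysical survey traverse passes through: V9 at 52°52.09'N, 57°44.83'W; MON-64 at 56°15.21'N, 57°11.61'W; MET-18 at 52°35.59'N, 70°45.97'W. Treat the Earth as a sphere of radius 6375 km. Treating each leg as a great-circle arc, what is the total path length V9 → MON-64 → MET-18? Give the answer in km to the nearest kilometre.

V9: φ = +52.86817°, λ = -57.74717°
MON-64: φ = +56.25350°, λ = -57.19350°
MET-18: φ = +52.59317°, λ = -70.76617°
V9→MON-64: c = 0.059350 rad, d = 378.35 km
MON-64→MET-18: c = 0.151566 rad, d = 966.24 km
Total = 378.35 + 966.24 = 1344.59 km

1345 km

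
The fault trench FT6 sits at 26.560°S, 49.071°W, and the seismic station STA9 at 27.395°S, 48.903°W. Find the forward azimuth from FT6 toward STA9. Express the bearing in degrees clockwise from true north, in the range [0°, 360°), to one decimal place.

Δλ = 0.1680°
y = sin Δλ · cos φ₂ = 0.002603
x = cos φ₁ sin φ₂ − sin φ₁ cos φ₂ cos Δλ = -0.014575
θ = atan2(y, x) = 169.8727° → 169.8727° (mod 360°)

169.9°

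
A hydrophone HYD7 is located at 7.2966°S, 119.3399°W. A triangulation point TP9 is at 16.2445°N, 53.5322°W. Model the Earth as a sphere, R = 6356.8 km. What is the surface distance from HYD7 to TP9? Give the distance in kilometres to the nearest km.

Δφ = 23.5411°,  Δλ = 65.8077°
a = sin²(Δφ/2) + cos φ₁ cos φ₂ sin²(Δλ/2) = 0.322637
c = 2·arcsin(√a) = 1.208176 rad = 69.2234°
d = R·c = 6356.8 × 1.208176 = 7680.1 km

7680 km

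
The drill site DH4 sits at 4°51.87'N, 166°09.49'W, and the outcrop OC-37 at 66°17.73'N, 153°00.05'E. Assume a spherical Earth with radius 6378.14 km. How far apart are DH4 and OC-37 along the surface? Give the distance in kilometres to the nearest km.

7528 km

DH4: φ = +4.86450°, λ = -166.15817°
OC-37: φ = +66.29550°, λ = +153.00083°
Δφ = 61.4310°,  Δλ = -40.8410°
a = sin²(Δφ/2) + cos φ₁ cos φ₂ sin²(Δλ/2) = 0.309656
c = 2·arcsin(√a) = 1.180256 rad = 67.6237°
d = R·c = 6378.14 × 1.180256 = 7527.8 km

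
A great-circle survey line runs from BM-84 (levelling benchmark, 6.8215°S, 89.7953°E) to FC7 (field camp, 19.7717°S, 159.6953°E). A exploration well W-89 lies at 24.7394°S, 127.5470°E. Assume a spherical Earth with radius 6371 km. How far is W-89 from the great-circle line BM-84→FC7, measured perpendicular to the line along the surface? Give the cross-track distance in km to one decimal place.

866.5 km

δ₁₃ = central angle BM-84→W-89 = 0.703276 rad  (haversine)
θ₁₃ = bearing BM-84→W-89 = 120.706°,  θ₁₂ = bearing BM-84→FC7 = 108.603°
dₓₜ = R·arcsin(sin δ₁₃ · sin(θ₁₃ − θ₁₂)) = 6371·arcsin(0.64672·sin(12.103°)) = 866.530 km
|dₓₜ| = 866.530 km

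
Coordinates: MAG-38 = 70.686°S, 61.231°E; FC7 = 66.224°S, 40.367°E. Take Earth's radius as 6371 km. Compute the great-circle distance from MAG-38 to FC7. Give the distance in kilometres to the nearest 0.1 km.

Δφ = 4.4620°,  Δλ = -20.8640°
a = sin²(Δφ/2) + cos φ₁ cos φ₂ sin²(Δλ/2) = 0.005887
c = 2·arcsin(√a) = 0.153607 rad = 8.8010°
d = R·c = 6371 × 0.153607 = 978.6 km

978.6 km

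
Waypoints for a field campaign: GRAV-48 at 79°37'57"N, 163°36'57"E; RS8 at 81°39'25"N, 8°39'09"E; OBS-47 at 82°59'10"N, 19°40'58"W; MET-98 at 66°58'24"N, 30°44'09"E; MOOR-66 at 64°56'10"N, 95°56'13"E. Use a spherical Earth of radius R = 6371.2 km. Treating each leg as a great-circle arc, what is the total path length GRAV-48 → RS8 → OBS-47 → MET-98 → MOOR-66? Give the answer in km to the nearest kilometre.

7444 km

GRAV-48: φ = +79.63250°, λ = +163.61583°
RS8: φ = +81.65694°, λ = +8.65250°
OBS-47: φ = +82.98611°, λ = -19.68278°
MET-98: φ = +66.97333°, λ = +30.73583°
MOOR-66: φ = +64.93611°, λ = +95.93694°
GRAV-48→RS8: c = 0.318824 rad, d = 2031.29 km
RS8→OBS-47: c = 0.069180 rad, d = 440.76 km
OBS-47→MET-98: c = 0.336640 rad, d = 2144.80 km
MET-98→MOOR-66: c = 0.443712 rad, d = 2826.97 km
Total = 2031.29 + 440.76 + 2144.80 + 2826.97 = 7443.82 km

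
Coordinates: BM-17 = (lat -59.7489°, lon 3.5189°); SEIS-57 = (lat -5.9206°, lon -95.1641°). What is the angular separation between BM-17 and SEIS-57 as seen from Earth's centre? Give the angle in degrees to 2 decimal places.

89.23°

Δφ = 53.8283°,  Δλ = -98.6830°
a = sin²(Δφ/2) + cos φ₁ cos φ₂ sin²(Δλ/2) = 0.493273
c = 2·arcsin(√a) = 1.557342 rad = 89.2292°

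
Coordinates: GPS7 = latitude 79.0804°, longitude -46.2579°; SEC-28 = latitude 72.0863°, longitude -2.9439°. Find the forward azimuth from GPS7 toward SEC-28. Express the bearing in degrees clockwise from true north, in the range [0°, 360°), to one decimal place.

100.6°

Δλ = 43.3140°
y = sin Δλ · cos φ₂ = 0.211002
x = cos φ₁ sin φ₂ − sin φ₁ cos φ₂ cos Δλ = -0.039500
θ = atan2(y, x) = 100.6031° → 100.6031° (mod 360°)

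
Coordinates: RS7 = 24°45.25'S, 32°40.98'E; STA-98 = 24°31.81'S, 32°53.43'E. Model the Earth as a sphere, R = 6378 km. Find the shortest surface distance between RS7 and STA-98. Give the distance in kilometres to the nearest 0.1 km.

32.6 km

RS7: φ = -24.75417°, λ = +32.68300°
STA-98: φ = -24.53017°, λ = +32.89050°
Δφ = 0.2240°,  Δλ = 0.2075°
a = sin²(Δφ/2) + cos φ₁ cos φ₂ sin²(Δλ/2) = 0.000007
c = 2·arcsin(√a) = 0.005111 rad = 0.2928°
d = R·c = 6378 × 0.005111 = 32.6 km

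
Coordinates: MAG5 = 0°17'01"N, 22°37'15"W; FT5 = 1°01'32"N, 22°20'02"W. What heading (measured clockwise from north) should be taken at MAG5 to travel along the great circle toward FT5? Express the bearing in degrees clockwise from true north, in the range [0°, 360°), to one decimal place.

21.1°

MAG5: φ = +0.28361°, λ = -22.62083°
FT5: φ = +1.02556°, λ = -22.33389°
Δλ = 0.2869°
y = sin Δλ · cos φ₂ = 0.005007
x = cos φ₁ sin φ₂ − sin φ₁ cos φ₂ cos Δλ = 0.012949
θ = atan2(y, x) = 21.1411° → 21.1411° (mod 360°)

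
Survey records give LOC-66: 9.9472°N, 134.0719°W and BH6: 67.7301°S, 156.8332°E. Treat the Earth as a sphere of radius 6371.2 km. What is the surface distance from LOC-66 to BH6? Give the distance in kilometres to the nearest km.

Δφ = -77.6773°,  Δλ = -69.0949°
a = sin²(Δφ/2) + cos φ₁ cos φ₂ sin²(Δλ/2) = 0.513332
c = 2·arcsin(√a) = 1.597463 rad = 91.5279°
d = R·c = 6371.2 × 1.597463 = 10177.8 km

10178 km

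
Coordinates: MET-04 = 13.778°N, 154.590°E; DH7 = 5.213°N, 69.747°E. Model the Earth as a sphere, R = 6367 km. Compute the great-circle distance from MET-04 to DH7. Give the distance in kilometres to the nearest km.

9309 km

Δφ = -8.5650°,  Δλ = -84.8430°
a = sin²(Δφ/2) + cos φ₁ cos φ₂ sin²(Δλ/2) = 0.445712
c = 2·arcsin(√a) = 1.462005 rad = 83.7667°
d = R·c = 6367 × 1.462005 = 9308.6 km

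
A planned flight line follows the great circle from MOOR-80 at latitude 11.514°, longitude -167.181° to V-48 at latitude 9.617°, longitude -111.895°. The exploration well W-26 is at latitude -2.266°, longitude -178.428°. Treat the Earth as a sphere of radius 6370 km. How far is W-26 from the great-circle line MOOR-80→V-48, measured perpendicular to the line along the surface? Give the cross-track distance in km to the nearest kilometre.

δ₁₃ = central angle MOOR-80→W-26 = 0.309736 rad  (haversine)
θ₁₃ = bearing MOOR-80→W-26 = 219.745°,  θ₁₂ = bearing MOOR-80→V-48 = 86.355°
dₓₜ = R·arcsin(sin δ₁₃ · sin(θ₁₃ − θ₁₂)) = 6370·arcsin(0.30481·sin(133.390°)) = 1422.763 km
|dₓₜ| = 1422.763 km

1423 km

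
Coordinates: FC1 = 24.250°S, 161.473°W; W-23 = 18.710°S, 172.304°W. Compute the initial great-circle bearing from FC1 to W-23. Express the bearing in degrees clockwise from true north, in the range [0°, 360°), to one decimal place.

296.7°

Δλ = -10.8310°
y = sin Δλ · cos φ₂ = -0.177982
x = cos φ₁ sin φ₂ − sin φ₁ cos φ₂ cos Δλ = 0.089611
θ = atan2(y, x) = -63.2756° → 296.7244° (mod 360°)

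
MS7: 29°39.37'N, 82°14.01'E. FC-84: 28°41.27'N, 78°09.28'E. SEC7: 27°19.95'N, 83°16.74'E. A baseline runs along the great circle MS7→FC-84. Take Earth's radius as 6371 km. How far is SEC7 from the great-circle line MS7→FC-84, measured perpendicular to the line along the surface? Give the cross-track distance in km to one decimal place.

275.4 km

MS7: φ = +29.65617°, λ = +82.23350°
FC-84: φ = +28.68783°, λ = +78.15467°
SEC7: φ = +27.33250°, λ = +83.27900°
δ₁₃ = central angle MS7→SEC7 = 0.043611 rad  (haversine)
θ₁₃ = bearing MS7→SEC7 = 158.173°,  θ₁₂ = bearing MS7→FC-84 = 255.790°
dₓₜ = R·arcsin(sin δ₁₃ · sin(θ₁₃ − θ₁₂)) = 6371·arcsin(0.04360·sin(-97.617°)) = -275.389 km
|dₓₜ| = 275.389 km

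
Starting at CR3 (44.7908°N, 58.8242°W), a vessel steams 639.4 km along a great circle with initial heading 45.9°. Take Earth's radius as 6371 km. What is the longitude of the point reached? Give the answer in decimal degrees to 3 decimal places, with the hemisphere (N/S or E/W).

δ = d/R = 639.4/6371 = 0.100361 rad
φ₂ = arcsin(sin φ₁ cos δ + cos φ₁ sin δ cos θ)
   = arcsin(0.70452·0.99497 + 0.70968·0.10019·0.69591) = 48.63008°
λ₂ = λ₁ + atan2(sin θ sin δ cos φ₁, cos δ − sin φ₁ sin φ₂) = -52.57430°

52.574°W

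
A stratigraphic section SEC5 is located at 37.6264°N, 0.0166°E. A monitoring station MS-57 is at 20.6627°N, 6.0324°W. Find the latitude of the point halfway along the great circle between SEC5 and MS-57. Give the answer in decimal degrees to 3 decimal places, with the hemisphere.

Bx = cos φ₂ cos Δλ = 0.930464,  By = cos φ₂ sin Δλ = -0.098600
φₘ = atan2(sin φ₁ + sin φ₂, √((cos φ₁ + Bx)² + By²)) = 29.17830°
λₘ = λ₁ + atan2(By, cos φ₁ + Bx) = -3.25963°

29.178°N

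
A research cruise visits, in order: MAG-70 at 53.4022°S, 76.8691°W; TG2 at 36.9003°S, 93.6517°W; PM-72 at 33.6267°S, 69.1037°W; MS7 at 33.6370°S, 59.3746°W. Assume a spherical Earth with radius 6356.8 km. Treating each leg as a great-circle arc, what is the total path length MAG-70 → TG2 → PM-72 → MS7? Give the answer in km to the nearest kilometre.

MAG-70→TG2: c = 0.352526 rad, d = 2240.94 km
TG2→PM-72: c = 0.353453 rad, d = 2246.83 km
PM-72→MS7: c = 0.141330 rad, d = 898.40 km
Total = 2240.94 + 2246.83 + 898.40 = 5386.17 km

5386 km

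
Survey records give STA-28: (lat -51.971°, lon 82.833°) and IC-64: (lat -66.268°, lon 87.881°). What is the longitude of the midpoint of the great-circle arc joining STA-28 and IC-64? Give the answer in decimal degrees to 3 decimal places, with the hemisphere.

84.827°E

Bx = cos φ₂ cos Δλ = 0.400898,  By = cos φ₂ sin Δλ = 0.035412
φₘ = atan2(sin φ₁ + sin φ₂, √((cos φ₁ + Bx)² + By²)) = -59.14291°
λₘ = λ₁ + atan2(By, cos φ₁ + Bx) = 84.82735°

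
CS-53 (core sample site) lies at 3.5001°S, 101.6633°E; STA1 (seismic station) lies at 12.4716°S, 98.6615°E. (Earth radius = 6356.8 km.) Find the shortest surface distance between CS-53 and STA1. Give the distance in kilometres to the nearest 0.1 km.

1048.5 km

Δφ = -8.9715°,  Δλ = -3.0018°
a = sin²(Δφ/2) + cos φ₁ cos φ₂ sin²(Δλ/2) = 0.006786
c = 2·arcsin(√a) = 0.164936 rad = 9.4502°
d = R·c = 6356.8 × 0.164936 = 1048.5 km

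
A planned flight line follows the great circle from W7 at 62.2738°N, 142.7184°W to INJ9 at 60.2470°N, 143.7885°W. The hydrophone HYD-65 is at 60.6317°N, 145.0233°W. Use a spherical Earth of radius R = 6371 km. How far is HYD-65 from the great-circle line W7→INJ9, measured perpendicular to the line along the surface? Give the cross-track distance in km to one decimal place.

75.7 km

δ₁₃ = central angle W7→HYD-65 = 0.034506 rad  (haversine)
θ₁₃ = bearing W7→HYD-65 = 214.870°,  θ₁₂ = bearing W7→INJ9 = 194.715°
dₓₜ = R·arcsin(sin δ₁₃ · sin(θ₁₃ − θ₁₂)) = 6371·arcsin(0.03450·sin(20.155°)) = 75.733 km
|dₓₜ| = 75.733 km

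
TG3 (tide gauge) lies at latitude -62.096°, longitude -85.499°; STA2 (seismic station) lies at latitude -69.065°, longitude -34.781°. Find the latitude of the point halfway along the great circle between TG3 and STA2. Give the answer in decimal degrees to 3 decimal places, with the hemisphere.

67.652°S

Bx = cos φ₂ cos Δλ = 0.226226,  By = cos φ₂ sin Δλ = 0.276571
φₘ = atan2(sin φ₁ + sin φ₂, √((cos φ₁ + Bx)² + By²)) = -67.65199°
λₘ = λ₁ + atan2(By, cos φ₁ + Bx) = -63.77704°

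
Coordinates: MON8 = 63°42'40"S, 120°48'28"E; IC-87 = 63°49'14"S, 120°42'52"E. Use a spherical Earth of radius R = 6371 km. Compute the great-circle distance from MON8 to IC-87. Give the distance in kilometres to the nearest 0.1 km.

13.0 km

MON8: φ = -63.71111°, λ = +120.80778°
IC-87: φ = -63.82056°, λ = +120.71444°
Δφ = -0.1094°,  Δλ = -0.0933°
a = sin²(Δφ/2) + cos φ₁ cos φ₂ sin²(Δλ/2) = 0.000001
c = 2·arcsin(√a) = 0.002041 rad = 0.1170°
d = R·c = 6371 × 0.002041 = 13.0 km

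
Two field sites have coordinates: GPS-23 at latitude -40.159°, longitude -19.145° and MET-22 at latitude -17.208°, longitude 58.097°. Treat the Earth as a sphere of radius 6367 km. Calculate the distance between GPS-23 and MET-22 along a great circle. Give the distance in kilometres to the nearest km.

7711 km

Δφ = 22.9510°,  Δλ = 77.2420°
a = sin²(Δφ/2) + cos φ₁ cos φ₂ sin²(Δλ/2) = 0.323995
c = 2·arcsin(√a) = 1.211078 rad = 69.3897°
d = R·c = 6367 × 1.211078 = 7710.9 km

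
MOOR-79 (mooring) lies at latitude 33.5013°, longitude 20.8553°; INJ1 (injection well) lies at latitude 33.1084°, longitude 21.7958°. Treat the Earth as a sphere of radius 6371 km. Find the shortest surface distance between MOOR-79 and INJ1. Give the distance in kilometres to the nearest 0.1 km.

97.7 km

Δφ = -0.3929°,  Δλ = 0.9405°
a = sin²(Δφ/2) + cos φ₁ cos φ₂ sin²(Δλ/2) = 0.000059
c = 2·arcsin(√a) = 0.015337 rad = 0.8788°
d = R·c = 6371 × 0.015337 = 97.7 km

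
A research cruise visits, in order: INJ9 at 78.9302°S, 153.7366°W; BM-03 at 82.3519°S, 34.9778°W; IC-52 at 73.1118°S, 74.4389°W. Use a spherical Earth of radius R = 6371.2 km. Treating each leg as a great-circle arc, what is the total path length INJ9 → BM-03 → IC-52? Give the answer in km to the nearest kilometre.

INJ9→BM-03: c = 0.282472 rad, d = 1799.69 km
BM-03→IC-52: c = 0.209134 rad, d = 1332.43 km
Total = 1799.69 + 1332.43 = 3132.12 km

3132 km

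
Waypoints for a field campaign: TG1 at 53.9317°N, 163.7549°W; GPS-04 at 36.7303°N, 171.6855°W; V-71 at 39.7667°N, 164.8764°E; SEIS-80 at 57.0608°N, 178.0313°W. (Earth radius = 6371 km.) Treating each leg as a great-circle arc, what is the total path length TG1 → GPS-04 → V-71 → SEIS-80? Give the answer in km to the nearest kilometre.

6362 km

TG1→GPS-04: c = 0.315123 rad, d = 2007.65 km
GPS-04→V-71: c = 0.324638 rad, d = 2068.27 km
V-71→SEIS-80: c = 0.358764 rad, d = 2285.69 km
Total = 2007.65 + 2068.27 + 2285.69 = 6361.60 km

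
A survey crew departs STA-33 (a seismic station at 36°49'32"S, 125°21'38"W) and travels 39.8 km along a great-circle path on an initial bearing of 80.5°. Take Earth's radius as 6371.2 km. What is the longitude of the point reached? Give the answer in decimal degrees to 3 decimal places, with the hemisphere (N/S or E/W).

STA-33: φ = -36.82556°, λ = -125.36056°
δ = d/R = 39.8/6371.2 = 0.006247 rad
φ₂ = arcsin(sin φ₁ cos δ + cos φ₁ sin δ cos θ)
   = arcsin(-0.59938·0.99998 + 0.80046·0.00625·0.16505) = -36.76567°
λ₂ = λ₁ + atan2(sin θ sin δ cos φ₁, cos δ − sin φ₁ sin φ₂) = -124.91989°

124.920°W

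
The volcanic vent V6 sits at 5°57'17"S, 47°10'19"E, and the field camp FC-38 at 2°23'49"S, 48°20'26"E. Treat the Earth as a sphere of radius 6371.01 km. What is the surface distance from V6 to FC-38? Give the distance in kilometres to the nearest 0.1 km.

V6: φ = -5.95472°, λ = +47.17194°
FC-38: φ = -2.39694°, λ = +48.34056°
Δφ = 3.5578°,  Δλ = 1.1686°
a = sin²(Δφ/2) + cos φ₁ cos φ₂ sin²(Δλ/2) = 0.001067
c = 2·arcsin(√a) = 0.065341 rad = 3.7438°
d = R·c = 6371.01 × 0.065341 = 416.3 km

416.3 km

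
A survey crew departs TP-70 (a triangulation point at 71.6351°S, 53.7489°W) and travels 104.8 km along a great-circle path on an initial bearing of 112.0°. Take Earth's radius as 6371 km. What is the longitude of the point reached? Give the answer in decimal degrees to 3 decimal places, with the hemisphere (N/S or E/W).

50.925°W

δ = d/R = 104.8/6371 = 0.016450 rad
φ₂ = arcsin(sin φ₁ cos δ + cos φ₁ sin δ cos θ)
   = arcsin(-0.94907·0.99986 + 0.31507·0.01645·-0.37461) = -71.96771°
λ₂ = λ₁ + atan2(sin θ sin δ cos φ₁, cos δ − sin φ₁ sin φ₂) = -50.92491°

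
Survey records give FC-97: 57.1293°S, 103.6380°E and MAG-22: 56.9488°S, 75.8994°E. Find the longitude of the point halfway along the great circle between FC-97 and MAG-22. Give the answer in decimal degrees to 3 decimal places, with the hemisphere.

Bx = cos φ₂ cos Δλ = 0.482712,  By = cos φ₂ sin Δλ = -0.253845
φₘ = atan2(sin φ₁ + sin φ₂, √((cos φ₁ + Bx)² + By²)) = -57.80819°
λₘ = λ₁ + atan2(By, cos φ₁ + Bx) = 89.73434°

89.734°E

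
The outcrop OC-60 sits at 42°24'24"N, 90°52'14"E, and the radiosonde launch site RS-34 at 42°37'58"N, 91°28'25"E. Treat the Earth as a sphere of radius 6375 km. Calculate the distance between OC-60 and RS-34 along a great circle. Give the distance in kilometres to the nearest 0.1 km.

55.5 km

OC-60: φ = +42.40667°, λ = +90.87056°
RS-34: φ = +42.63278°, λ = +91.47361°
Δφ = 0.2261°,  Δλ = 0.6031°
a = sin²(Δφ/2) + cos φ₁ cos φ₂ sin²(Δλ/2) = 0.000019
c = 2·arcsin(√a) = 0.008704 rad = 0.4987°
d = R·c = 6375 × 0.008704 = 55.5 km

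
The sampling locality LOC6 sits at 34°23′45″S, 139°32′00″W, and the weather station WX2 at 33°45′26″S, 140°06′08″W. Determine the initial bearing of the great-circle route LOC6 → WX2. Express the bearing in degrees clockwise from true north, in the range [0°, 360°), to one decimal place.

323.4°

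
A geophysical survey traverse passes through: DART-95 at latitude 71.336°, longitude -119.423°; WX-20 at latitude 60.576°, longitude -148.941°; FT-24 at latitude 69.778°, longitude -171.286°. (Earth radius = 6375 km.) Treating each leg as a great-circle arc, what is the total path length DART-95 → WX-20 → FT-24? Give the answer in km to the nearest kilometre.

3209 km

DART-95→WX-20: c = 0.276519 rad, d = 1762.81 km
WX-20→FT-24: c = 0.226850 rad, d = 1446.17 km
Total = 1762.81 + 1446.17 = 3208.98 km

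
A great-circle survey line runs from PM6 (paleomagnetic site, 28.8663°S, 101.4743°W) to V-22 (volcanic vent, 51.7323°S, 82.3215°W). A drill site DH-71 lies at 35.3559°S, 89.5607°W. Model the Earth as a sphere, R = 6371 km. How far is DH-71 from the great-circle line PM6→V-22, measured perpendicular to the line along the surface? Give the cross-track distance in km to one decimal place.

δ₁₃ = central angle PM6→DH-71 = 0.209150 rad  (haversine)
θ₁₃ = bearing PM6→DH-71 = 125.817°,  θ₁₂ = bearing PM6→V-22 = 153.363°
dₓₜ = R·arcsin(sin δ₁₃ · sin(θ₁₃ − θ₁₂)) = 6371·arcsin(0.20763·sin(-27.546°)) = -612.695 km
|dₓₜ| = 612.695 km

612.7 km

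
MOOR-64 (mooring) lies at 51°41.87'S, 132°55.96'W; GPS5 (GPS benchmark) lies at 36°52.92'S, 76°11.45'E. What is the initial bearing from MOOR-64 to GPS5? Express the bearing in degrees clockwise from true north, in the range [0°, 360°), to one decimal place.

MOOR-64: φ = -51.69783°, λ = -132.93267°
GPS5: φ = -36.88200°, λ = +76.19083°
Δλ = -150.8765°
y = sin Δλ · cos φ₂ = -0.389293
x = cos φ₁ sin φ₂ − sin φ₁ cos φ₂ cos Δλ = -0.920334
θ = atan2(y, x) = -157.0721° → 202.9279° (mod 360°)

202.9°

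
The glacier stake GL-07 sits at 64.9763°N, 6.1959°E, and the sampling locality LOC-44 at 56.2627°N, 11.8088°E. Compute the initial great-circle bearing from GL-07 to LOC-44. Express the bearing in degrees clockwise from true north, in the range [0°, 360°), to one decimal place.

160.0°

Δλ = 5.6129°
y = sin Δλ · cos φ₂ = 0.054321
x = cos φ₁ sin φ₂ − sin φ₁ cos φ₂ cos Δλ = -0.149083
θ = atan2(y, x) = 159.9800° → 159.9800° (mod 360°)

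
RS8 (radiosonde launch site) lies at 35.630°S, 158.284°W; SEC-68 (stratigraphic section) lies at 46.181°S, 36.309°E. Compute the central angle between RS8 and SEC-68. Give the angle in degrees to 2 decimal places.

97.14°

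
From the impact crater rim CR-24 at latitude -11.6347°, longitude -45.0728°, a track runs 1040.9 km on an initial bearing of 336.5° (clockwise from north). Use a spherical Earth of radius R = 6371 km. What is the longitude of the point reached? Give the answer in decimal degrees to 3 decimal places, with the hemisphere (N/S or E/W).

48.797°W

δ = d/R = 1040.9/6371 = 0.163381 rad
φ₂ = arcsin(sin φ₁ cos δ + cos φ₁ sin δ cos θ)
   = arcsin(-0.20167·0.98668 + 0.97945·0.16266·0.91706) = -3.03155°
λ₂ = λ₁ + atan2(sin θ sin δ cos φ₁, cos δ − sin φ₁ sin φ₂) = -48.79675°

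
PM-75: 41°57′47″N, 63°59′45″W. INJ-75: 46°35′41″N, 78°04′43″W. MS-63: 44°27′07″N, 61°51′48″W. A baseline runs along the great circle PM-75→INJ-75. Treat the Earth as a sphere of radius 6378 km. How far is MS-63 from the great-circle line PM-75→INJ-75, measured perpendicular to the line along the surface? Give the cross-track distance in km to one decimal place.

326.5 km

PM-75: φ = +41.96306°, λ = -63.99583°
INJ-75: φ = +46.59472°, λ = -78.07861°
MS-63: φ = +44.45194°, λ = -61.86333°
δ₁₃ = central angle PM-75→MS-63 = 0.051210 rad  (haversine)
θ₁₃ = bearing PM-75→MS-63 = 31.260°,  θ₁₂ = bearing PM-75→INJ-75 = 299.490°
dₓₜ = R·arcsin(sin δ₁₃ · sin(θ₁₃ − θ₁₂)) = 6378·arcsin(0.05119·sin(-268.230°)) = 326.461 km
|dₓₜ| = 326.461 km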